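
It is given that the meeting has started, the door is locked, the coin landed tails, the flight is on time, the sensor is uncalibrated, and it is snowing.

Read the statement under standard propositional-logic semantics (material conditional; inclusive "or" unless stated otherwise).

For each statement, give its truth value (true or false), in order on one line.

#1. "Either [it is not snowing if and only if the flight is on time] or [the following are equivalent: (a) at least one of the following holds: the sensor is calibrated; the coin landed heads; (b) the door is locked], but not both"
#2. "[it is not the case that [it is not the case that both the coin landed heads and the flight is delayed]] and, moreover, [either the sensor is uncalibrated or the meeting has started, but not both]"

#1 False; #2 False

Let S = "it is snowing" (T), P = "the flight is delayed" (F), R = "the sensor is calibrated" (F), Q = "the coin landed heads" (F), W = "the door is locked" (T), G = "the meeting has started" (T).

#1: Formalization: (~S <-> ~P) xor ((R | Q) <-> W)

~S = ~T = F
~P = ~F = T
~S <-> ~P = F <-> T = F
R | Q = F | F = F
(R | Q) <-> W = F <-> T = F
(~S <-> ~P) xor ((R | Q) <-> W) = F xor F = F
Hence #1 is false.

#2: This is ~(Q nand P) & (~R xor G).

Q nand P = F nand F = T
~(Q nand P) = ~T = F
~R = ~F = T
~R xor G = T xor T = F
~(Q nand P) & (~R xor G) = F & F = F
So #2 is false.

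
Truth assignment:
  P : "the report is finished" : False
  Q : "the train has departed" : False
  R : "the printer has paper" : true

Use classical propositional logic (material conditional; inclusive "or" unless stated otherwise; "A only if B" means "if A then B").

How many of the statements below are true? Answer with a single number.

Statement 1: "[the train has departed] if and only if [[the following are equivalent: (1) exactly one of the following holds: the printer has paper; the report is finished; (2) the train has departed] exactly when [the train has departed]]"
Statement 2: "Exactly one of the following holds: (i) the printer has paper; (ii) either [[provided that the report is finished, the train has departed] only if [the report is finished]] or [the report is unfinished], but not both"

Statement 1: This is Q iff (((R xor P) iff Q) iff Q).

R xor P = True xor False = True
(R xor P) iff Q = True iff False = False
((R xor P) iff Q) iff Q = False iff False = True
Q iff (((R xor P) iff Q) iff Q) = False iff True = False
So Statement 1 is false.

Statement 2: Parsed as R xor (((P -> Q) -> P) xor not P)

P -> Q = False -> False = True
(P -> Q) -> P = True -> False = False
not P = not False = True
((P -> Q) -> P) xor not P = False xor True = True
R xor (((P -> Q) -> P) xor not P) = True xor True = False
Thus Statement 2 is false.

Count: 0.

0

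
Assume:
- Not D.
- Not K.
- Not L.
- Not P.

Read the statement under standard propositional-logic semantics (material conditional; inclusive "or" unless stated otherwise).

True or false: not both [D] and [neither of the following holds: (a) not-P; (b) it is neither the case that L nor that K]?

This is D nand (~P nor (L nor K)).

~P = ~F = T
L nor K = F nor F = T
~P nor (L nor K) = T nor T = F
D nand (~P nor (L nor K)) = F nand F = T

True.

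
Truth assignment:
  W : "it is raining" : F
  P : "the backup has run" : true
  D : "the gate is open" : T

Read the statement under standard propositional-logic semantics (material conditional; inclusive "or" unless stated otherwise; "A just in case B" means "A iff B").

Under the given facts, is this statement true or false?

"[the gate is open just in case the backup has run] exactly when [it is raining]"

false

Parsed as (D <-> P) <-> W

D <-> P = T <-> T = T
(D <-> P) <-> W = T <-> F = F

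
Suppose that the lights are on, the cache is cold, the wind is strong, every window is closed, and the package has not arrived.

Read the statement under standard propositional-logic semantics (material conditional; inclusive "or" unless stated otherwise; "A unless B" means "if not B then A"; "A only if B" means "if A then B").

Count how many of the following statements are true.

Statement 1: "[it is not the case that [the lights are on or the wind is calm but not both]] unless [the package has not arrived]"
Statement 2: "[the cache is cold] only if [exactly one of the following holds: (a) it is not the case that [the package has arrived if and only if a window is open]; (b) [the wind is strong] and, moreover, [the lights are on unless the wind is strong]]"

2

Let P = "the lights are on" (True), R = "the wind is strong" (True), U = "the package has arrived" (False), Q = "the cache is warm" (False), S = "a window is open" (False).

Statement 1: In symbols: not (P xor not R) or not U

not R = not True = False
P xor not R = True xor False = True
not (P xor not R) = not True = False
not U = not False = True
not (P xor not R) or not U = False or True = True
Thus Statement 1 is true.

Statement 2: Parsed as not Q -> (not (U iff S) xor (R and (P or R)))

not Q = not False = True
U iff S = False iff False = True
not (U iff S) = not True = False
P or R = True or True = True
R and (P or R) = True and True = True
not (U iff S) xor (R and (P or R)) = False xor True = True
not Q -> (not (U iff S) xor (R and (P or R))) = True -> True = True
Hence Statement 2 is true.

Count: 2.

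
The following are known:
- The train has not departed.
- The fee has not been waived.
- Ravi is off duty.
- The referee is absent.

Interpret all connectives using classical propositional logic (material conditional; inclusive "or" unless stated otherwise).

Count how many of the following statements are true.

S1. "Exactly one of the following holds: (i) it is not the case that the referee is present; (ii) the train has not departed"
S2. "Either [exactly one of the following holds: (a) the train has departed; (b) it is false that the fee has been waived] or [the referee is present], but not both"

1

Let L = "the referee is present" (F), Q = "the train has departed" (F), V = "the fee has been waived" (F).

S1: Parsed as ¬L ⊕ ¬Q

¬L = ¬F = T
¬Q = ¬F = T
¬L ⊕ ¬Q = T ⊕ T = F
Thus S1 is false.

S2: Formalization: (Q ⊕ ¬V) ⊕ L

¬V = ¬F = T
Q ⊕ ¬V = F ⊕ T = T
(Q ⊕ ¬V) ⊕ L = T ⊕ F = T
Hence S2 is true.

Count: 1.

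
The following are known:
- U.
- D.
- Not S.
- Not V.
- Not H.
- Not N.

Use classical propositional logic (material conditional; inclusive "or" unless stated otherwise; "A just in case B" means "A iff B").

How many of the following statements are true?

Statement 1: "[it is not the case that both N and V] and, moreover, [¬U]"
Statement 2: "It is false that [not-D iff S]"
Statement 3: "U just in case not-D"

0

Statement 1: In symbols: (N nand V) & ~U

N nand V = F nand F = T
~U = ~T = F
(N nand V) & ~U = T & F = F
Thus Statement 1 is false.

Statement 2: Parsed as ~(~D <-> S)

~D = ~T = F
~D <-> S = F <-> F = T
~(~D <-> S) = ~T = F
Hence Statement 2 is false.

Statement 3: Parsed as U <-> ~D

~D = ~T = F
U <-> ~D = T <-> F = F
So Statement 3 is false.

True statements: 0 (none).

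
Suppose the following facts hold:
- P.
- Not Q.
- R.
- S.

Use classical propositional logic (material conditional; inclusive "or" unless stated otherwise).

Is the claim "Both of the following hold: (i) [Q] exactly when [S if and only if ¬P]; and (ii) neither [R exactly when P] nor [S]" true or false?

false

Formalization: (Q <-> (S <-> ~P)) & ((R <-> P) nor S)

~P = ~T = F
S <-> ~P = T <-> F = F
Q <-> (S <-> ~P) = F <-> F = T
R <-> P = T <-> T = T
(R <-> P) nor S = T nor T = F
(Q <-> (S <-> ~P)) & ((R <-> P) nor S) = T & F = F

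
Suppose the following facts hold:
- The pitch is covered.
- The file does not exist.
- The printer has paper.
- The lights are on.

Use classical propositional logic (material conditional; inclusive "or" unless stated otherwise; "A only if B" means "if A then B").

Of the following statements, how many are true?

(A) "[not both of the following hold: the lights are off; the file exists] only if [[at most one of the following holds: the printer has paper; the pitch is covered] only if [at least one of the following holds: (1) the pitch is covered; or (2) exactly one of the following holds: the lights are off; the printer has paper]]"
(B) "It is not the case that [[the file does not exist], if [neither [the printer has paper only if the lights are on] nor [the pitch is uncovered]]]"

1

Let S = "the lights are on" (T), Q = "the file exists" (F), R = "the printer has paper" (T), P = "the pitch is covered" (T).

(A): Formalization: (¬S ↑ Q) → ((R ↑ P) → (P ∨ (¬S ⊕ R)))

¬S = ¬T = F
¬S ↑ Q = F ↑ F = T
R ↑ P = T ↑ T = F
¬S = ¬T = F
¬S ⊕ R = F ⊕ T = T
P ∨ (¬S ⊕ R) = T ∨ T = T
(R ↑ P) → (P ∨ (¬S ⊕ R)) = F → T = T
(¬S ↑ Q) → ((R ↑ P) → (P ∨ (¬S ⊕ R))) = T → T = T
Hence (A) is true.

(B): This is ¬(((R → S) ↓ ¬P) → ¬Q).

R → S = T → T = T
¬P = ¬T = F
(R → S) ↓ ¬P = T ↓ F = F
¬Q = ¬F = T
((R → S) ↓ ¬P) → ¬Q = F → T = T
¬(((R → S) ↓ ¬P) → ¬Q) = ¬T = F
Hence (B) is false.

Count: 1.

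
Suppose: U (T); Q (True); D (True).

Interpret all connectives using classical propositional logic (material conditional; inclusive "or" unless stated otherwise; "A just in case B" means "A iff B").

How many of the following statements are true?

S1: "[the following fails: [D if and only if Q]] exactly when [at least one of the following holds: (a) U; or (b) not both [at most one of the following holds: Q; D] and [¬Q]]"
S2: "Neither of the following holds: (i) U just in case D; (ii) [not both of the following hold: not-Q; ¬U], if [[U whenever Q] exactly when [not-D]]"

0

S1: Formalization: ~(D <-> Q) <-> (U | ((Q nand D) nand ~Q))

D <-> Q = T <-> T = T
~(D <-> Q) = ~T = F
Q nand D = T nand T = F
~Q = ~T = F
(Q nand D) nand ~Q = F nand F = T
U | ((Q nand D) nand ~Q) = T | T = T
~(D <-> Q) <-> (U | ((Q nand D) nand ~Q)) = F <-> T = F
Thus S1 is false.

S2: This is (U <-> D) nor (((Q -> U) <-> ~D) -> (~Q nand ~U)).

U <-> D = T <-> T = T
Q -> U = T -> T = T
~D = ~T = F
(Q -> U) <-> ~D = T <-> F = F
~Q = ~T = F
~U = ~T = F
~Q nand ~U = F nand F = T
((Q -> U) <-> ~D) -> (~Q nand ~U) = F -> T = T
(U <-> D) nor (((Q -> U) <-> ~D) -> (~Q nand ~U)) = T nor T = F
So S2 is false.

Count: 0.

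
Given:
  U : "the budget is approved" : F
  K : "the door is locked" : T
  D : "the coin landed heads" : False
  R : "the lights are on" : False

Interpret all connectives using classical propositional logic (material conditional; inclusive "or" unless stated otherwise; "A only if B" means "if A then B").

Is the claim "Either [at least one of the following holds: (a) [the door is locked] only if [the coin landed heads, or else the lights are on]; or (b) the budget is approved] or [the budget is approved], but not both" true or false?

Values: K=T, D=F, R=F, U=F.
This is ((K → (D ∨ R)) ∨ U) ⊕ U.

D ∨ R = F ∨ F = F
K → (D ∨ R) = T → F = F
(K → (D ∨ R)) ∨ U = F ∨ F = F
((K → (D ∨ R)) ∨ U) ⊕ U = F ⊕ F = F

false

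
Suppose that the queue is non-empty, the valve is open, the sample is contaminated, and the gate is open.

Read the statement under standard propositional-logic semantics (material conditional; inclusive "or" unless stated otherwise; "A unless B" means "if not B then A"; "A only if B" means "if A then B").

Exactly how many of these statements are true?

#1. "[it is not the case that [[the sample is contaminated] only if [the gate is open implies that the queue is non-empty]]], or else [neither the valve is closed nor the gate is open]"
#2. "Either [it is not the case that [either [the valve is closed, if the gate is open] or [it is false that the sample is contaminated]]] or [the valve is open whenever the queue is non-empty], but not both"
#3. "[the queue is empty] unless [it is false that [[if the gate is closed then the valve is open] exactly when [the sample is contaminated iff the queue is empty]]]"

Let H = "the sample is contaminated" (T), K = "the gate is open" (T), D = "the queue is empty" (F), V = "the valve is open" (T).

#1: Parsed as ¬(H → (K → ¬D)) ∨ (¬V ↓ K)

¬D = ¬F = T
K → ¬D = T → T = T
H → (K → ¬D) = T → T = T
¬(H → (K → ¬D)) = ¬T = F
¬V = ¬T = F
¬V ↓ K = F ↓ T = F
¬(H → (K → ¬D)) ∨ (¬V ↓ K) = F ∨ F = F
So #1 is false.

#2: In symbols: ¬((K → ¬V) ∨ ¬H) ⊕ (¬D → V)

¬V = ¬T = F
K → ¬V = T → F = F
¬H = ¬T = F
(K → ¬V) ∨ ¬H = F ∨ F = F
¬((K → ¬V) ∨ ¬H) = ¬F = T
¬D = ¬F = T
¬D → V = T → T = T
¬((K → ¬V) ∨ ¬H) ⊕ (¬D → V) = T ⊕ T = F
Hence #2 is false.

#3: Formalization: D ∨ ¬((¬K → V) ↔ (H ↔ D))

¬K = ¬T = F
¬K → V = F → T = T
H ↔ D = T ↔ F = F
(¬K → V) ↔ (H ↔ D) = T ↔ F = F
¬((¬K → V) ↔ (H ↔ D)) = ¬F = T
D ∨ ¬((¬K → V) ↔ (H ↔ D)) = F ∨ T = T
So #3 is true.

True statements: 1.

1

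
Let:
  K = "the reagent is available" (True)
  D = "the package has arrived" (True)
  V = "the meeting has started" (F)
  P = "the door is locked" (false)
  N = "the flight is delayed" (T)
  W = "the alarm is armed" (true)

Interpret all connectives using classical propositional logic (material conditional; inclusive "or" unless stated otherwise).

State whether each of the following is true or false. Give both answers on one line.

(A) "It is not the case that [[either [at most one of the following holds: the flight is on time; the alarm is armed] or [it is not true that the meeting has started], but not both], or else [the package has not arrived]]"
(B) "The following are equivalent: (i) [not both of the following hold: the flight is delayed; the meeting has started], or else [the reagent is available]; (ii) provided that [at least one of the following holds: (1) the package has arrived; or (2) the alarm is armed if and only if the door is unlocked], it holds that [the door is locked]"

(A) True; (B) False

(A): In symbols: ¬(((¬N ↑ W) ⊕ ¬V) ∨ ¬D)

¬N = ¬T = F
¬N ↑ W = F ↑ T = T
¬V = ¬F = T
(¬N ↑ W) ⊕ ¬V = T ⊕ T = F
¬D = ¬T = F
((¬N ↑ W) ⊕ ¬V) ∨ ¬D = F ∨ F = F
¬(((¬N ↑ W) ⊕ ¬V) ∨ ¬D) = ¬F = T
So (A) is true.

(B): Parsed as ((N ↑ V) ∨ K) ↔ ((D ∨ (W ↔ ¬P)) → P)

N ↑ V = T ↑ F = T
(N ↑ V) ∨ K = T ∨ T = T
¬P = ¬F = T
W ↔ ¬P = T ↔ T = T
D ∨ (W ↔ ¬P) = T ∨ T = T
(D ∨ (W ↔ ¬P)) → P = T → F = F
((N ↑ V) ∨ K) ↔ ((D ∨ (W ↔ ¬P)) → P) = T ↔ F = F
Hence (B) is false.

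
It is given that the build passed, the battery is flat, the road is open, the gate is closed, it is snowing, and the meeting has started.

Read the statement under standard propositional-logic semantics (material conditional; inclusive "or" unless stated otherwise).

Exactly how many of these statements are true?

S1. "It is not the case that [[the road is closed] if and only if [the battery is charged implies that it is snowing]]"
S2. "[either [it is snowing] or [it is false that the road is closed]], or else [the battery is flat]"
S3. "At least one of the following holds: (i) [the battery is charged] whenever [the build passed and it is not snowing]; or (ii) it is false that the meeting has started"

3

Let R = "the road is closed" (False), Q = "the battery is charged" (False), U = "it is snowing" (True), P = "the build passed" (True), V = "the meeting has started" (True).

S1: This is not (R iff (Q -> U)).

Q -> U = False -> True = True
R iff (Q -> U) = False iff True = False
not (R iff (Q -> U)) = not False = True
So S1 is true.

S2: In symbols: (U or not R) or not Q

not R = not False = True
U or not R = True or True = True
not Q = not False = True
(U or not R) or not Q = True or True = True
So S2 is true.

S3: In symbols: ((P and not U) -> Q) or not V

not U = not True = False
P and not U = True and False = False
(P and not U) -> Q = False -> False = True
not V = not True = False
((P and not U) -> Q) or not V = True or False = True
Thus S3 is true.

True statements: 3 (S1, S2, S3).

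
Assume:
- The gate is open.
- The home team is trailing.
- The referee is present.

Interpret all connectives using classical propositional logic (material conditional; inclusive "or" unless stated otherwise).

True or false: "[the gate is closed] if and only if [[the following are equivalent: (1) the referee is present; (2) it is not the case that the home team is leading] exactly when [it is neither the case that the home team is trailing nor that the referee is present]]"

True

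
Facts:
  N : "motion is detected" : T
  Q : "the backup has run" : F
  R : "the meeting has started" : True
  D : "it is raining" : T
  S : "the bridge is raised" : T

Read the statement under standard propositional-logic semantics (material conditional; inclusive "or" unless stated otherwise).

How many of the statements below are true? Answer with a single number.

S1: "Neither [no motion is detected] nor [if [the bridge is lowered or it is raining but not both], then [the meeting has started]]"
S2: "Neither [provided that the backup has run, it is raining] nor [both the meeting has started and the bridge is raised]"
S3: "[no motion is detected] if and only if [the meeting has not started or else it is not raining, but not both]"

1

S1: This is not N nor ((not S xor D) -> R).

not N = not True = False
not S = not True = False
not S xor D = False xor True = True
(not S xor D) -> R = True -> True = True
not N nor ((not S xor D) -> R) = False nor True = False
Hence S1 is false.

S2: In symbols: (Q -> D) nor (R and S)

Q -> D = False -> True = True
R and S = True and True = True
(Q -> D) nor (R and S) = True nor True = False
Hence S2 is false.

S3: Parsed as not N iff (not R xor not D)

not N = not True = False
not R = not True = False
not D = not True = False
not R xor not D = False xor False = False
not N iff (not R xor not D) = False iff False = True
So S3 is true.

1 of the 3 statements is true (S3).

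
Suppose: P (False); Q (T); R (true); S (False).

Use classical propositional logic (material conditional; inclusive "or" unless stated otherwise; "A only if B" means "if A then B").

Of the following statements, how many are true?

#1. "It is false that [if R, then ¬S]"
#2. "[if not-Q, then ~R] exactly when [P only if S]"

#1: In symbols: ~(R -> ~S)

~S = ~F = T
R -> ~S = T -> T = T
~(R -> ~S) = ~T = F
Hence #1 is false.

#2: Parsed as (~Q -> ~R) <-> (P -> S)

~Q = ~T = F
~R = ~T = F
~Q -> ~R = F -> F = T
P -> S = F -> F = T
(~Q -> ~R) <-> (P -> S) = T <-> T = T
Hence #2 is true.

Count: 1.

1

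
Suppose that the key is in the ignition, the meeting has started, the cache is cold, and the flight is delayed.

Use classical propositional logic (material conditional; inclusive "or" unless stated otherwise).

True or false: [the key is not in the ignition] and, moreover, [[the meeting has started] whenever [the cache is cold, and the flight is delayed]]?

The statement is false.

Let P = "the key is in the ignition" (T), R = "the cache is warm" (F), S = "the flight is delayed" (T), Q = "the meeting has started" (T).
In symbols: ~P & ((~R & S) -> Q)

~P = ~T = F
~R = ~F = T
~R & S = T & T = T
(~R & S) -> Q = T -> T = T
~P & ((~R & S) -> Q) = F & T = F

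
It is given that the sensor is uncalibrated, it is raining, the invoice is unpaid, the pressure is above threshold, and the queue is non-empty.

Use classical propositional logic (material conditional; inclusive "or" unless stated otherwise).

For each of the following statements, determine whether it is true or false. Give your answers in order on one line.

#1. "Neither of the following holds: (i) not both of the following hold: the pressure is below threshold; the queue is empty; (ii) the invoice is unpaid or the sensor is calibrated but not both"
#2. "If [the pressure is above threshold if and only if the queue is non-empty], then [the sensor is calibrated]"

#1 False / #2 False

Let D = "the pressure is above threshold" (T), P = "the queue is empty" (F), V = "the invoice is paid" (F), U = "the sensor is calibrated" (F).

#1: In symbols: (~D nand P) nor (~V xor U)

~D = ~T = F
~D nand P = F nand F = T
~V = ~F = T
~V xor U = T xor F = T
(~D nand P) nor (~V xor U) = T nor T = F
So #1 is false.

#2: Parsed as (D <-> ~P) -> U

~P = ~F = T
D <-> ~P = T <-> T = T
(D <-> ~P) -> U = T -> F = F
Thus #2 is false.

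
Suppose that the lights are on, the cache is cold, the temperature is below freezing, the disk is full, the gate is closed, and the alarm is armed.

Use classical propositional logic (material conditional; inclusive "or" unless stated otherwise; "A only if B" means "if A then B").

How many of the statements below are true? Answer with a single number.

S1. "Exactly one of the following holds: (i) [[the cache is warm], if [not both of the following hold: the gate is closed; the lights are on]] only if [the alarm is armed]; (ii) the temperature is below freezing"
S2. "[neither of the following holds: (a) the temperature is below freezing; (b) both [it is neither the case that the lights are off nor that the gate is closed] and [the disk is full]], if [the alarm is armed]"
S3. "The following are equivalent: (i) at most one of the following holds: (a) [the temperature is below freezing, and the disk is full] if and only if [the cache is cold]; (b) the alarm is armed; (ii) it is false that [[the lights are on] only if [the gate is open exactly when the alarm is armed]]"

Let D = "the gate is open" (F), U = "the lights are on" (T), K = "the cache is warm" (F), N = "the alarm is armed" (T), G = "the temperature is below freezing" (T), S = "the disk is full" (T).

S1: This is (((¬D ↑ U) → K) → N) ⊕ G.

¬D = ¬F = T
¬D ↑ U = T ↑ T = F
(¬D ↑ U) → K = F → F = T
((¬D ↑ U) → K) → N = T → T = T
(((¬D ↑ U) → K) → N) ⊕ G = T ⊕ T = F
So S1 is false.

S2: Formalization: N → (G ↓ ((¬U ↓ ¬D) ∧ S))

¬U = ¬T = F
¬D = ¬F = T
¬U ↓ ¬D = F ↓ T = F
(¬U ↓ ¬D) ∧ S = F ∧ T = F
G ↓ ((¬U ↓ ¬D) ∧ S) = T ↓ F = F
N → (G ↓ ((¬U ↓ ¬D) ∧ S)) = T → F = F
So S2 is false.

S3: This is (((G ∧ S) ↔ ¬K) ↑ N) ↔ ¬(U → (D ↔ N)).

G ∧ S = T ∧ T = T
¬K = ¬F = T
(G ∧ S) ↔ ¬K = T ↔ T = T
((G ∧ S) ↔ ¬K) ↑ N = T ↑ T = F
D ↔ N = F ↔ T = F
U → (D ↔ N) = T → F = F
¬(U → (D ↔ N)) = ¬F = T
(((G ∧ S) ↔ ¬K) ↑ N) ↔ ¬(U → (D ↔ N)) = F ↔ T = F
So S3 is false.

0 of the 3 statements are true (none).

0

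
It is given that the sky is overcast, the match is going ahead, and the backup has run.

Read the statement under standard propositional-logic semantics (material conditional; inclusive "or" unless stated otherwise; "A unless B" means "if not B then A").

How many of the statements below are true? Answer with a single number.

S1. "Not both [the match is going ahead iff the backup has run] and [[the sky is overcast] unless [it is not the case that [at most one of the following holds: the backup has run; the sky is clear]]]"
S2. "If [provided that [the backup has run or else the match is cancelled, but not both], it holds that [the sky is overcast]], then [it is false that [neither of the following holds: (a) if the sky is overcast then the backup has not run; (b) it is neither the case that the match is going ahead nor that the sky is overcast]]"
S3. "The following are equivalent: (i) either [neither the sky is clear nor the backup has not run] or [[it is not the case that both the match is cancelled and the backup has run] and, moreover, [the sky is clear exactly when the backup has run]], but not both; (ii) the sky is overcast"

Let P = "the match is cancelled" (F), Q = "the backup has run" (T), L = "the sky is overcast" (T).

S1: This is (~P <-> Q) nand (L | ~(Q nand ~L)).

~P = ~F = T
~P <-> Q = T <-> T = T
~L = ~T = F
Q nand ~L = T nand F = T
~(Q nand ~L) = ~T = F
L | ~(Q nand ~L) = T | F = T
(~P <-> Q) nand (L | ~(Q nand ~L)) = T nand T = F
Hence S1 is false.

S2: Parsed as ((Q xor P) -> L) -> ~((L -> ~Q) nor (~P nor L))

Q xor P = T xor F = T
(Q xor P) -> L = T -> T = T
~Q = ~T = F
L -> ~Q = T -> F = F
~P = ~F = T
~P nor L = T nor T = F
(L -> ~Q) nor (~P nor L) = F nor F = T
~((L -> ~Q) nor (~P nor L)) = ~T = F
((Q xor P) -> L) -> ~((L -> ~Q) nor (~P nor L)) = T -> F = F
Thus S2 is false.

S3: Parsed as ((~L nor ~Q) xor ((P nand Q) & (~L <-> Q))) <-> L

~L = ~T = F
~Q = ~T = F
~L nor ~Q = F nor F = T
P nand Q = F nand T = T
~L = ~T = F
~L <-> Q = F <-> T = F
(P nand Q) & (~L <-> Q) = T & F = F
(~L nor ~Q) xor ((P nand Q) & (~L <-> Q)) = T xor F = T
((~L nor ~Q) xor ((P nand Q) & (~L <-> Q))) <-> L = T <-> T = T
So S3 is true.

True statements: 1 (S3).

1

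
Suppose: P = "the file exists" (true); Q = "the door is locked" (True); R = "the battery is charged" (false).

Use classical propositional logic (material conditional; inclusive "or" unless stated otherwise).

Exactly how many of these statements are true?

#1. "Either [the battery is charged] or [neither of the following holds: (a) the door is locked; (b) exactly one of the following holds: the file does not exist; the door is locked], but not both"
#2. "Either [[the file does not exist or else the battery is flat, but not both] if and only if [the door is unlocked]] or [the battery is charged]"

#1: Formalization: R xor (Q nor (~P xor Q))

~P = ~T = F
~P xor Q = F xor T = T
Q nor (~P xor Q) = T nor T = F
R xor (Q nor (~P xor Q)) = F xor F = F
Hence #1 is false.

#2: This is ((~P xor ~R) <-> ~Q) | R.

~P = ~T = F
~R = ~F = T
~P xor ~R = F xor T = T
~Q = ~T = F
(~P xor ~R) <-> ~Q = T <-> F = F
((~P xor ~R) <-> ~Q) | R = F | F = F
Hence #2 is false.

True statements: 0 (none).

0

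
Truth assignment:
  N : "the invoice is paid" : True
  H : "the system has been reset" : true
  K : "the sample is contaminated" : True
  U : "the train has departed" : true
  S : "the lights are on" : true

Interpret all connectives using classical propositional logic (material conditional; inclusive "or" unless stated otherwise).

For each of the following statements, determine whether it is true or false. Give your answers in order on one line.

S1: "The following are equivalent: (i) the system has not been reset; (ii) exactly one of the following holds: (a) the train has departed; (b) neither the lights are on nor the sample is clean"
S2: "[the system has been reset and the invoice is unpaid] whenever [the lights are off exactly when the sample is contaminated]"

S1: In symbols: ¬H ↔ (U ⊕ (S ↓ ¬K))

¬H = ¬T = F
¬K = ¬T = F
S ↓ ¬K = T ↓ F = F
U ⊕ (S ↓ ¬K) = T ⊕ F = T
¬H ↔ (U ⊕ (S ↓ ¬K)) = F ↔ T = F
Hence S1 is false.

S2: In symbols: (¬S ↔ K) → (H ∧ ¬N)

¬S = ¬T = F
¬S ↔ K = F ↔ T = F
¬N = ¬T = F
H ∧ ¬N = T ∧ F = F
(¬S ↔ K) → (H ∧ ¬N) = F → F = T
Thus S2 is true.

S1 F / S2 T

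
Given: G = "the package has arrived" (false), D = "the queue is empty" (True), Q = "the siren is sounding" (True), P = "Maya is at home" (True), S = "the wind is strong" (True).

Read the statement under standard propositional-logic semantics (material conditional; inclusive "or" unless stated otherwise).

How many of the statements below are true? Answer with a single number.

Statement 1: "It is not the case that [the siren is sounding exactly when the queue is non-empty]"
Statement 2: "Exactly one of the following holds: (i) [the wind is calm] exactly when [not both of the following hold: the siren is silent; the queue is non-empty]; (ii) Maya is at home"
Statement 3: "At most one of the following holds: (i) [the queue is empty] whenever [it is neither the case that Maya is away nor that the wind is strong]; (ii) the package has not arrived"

2

Statement 1: This is not (Q iff not D).

not D = not True = False
Q iff not D = True iff False = False
not (Q iff not D) = not False = True
So Statement 1 is true.

Statement 2: This is (not S iff (not Q nand not D)) xor P.

not S = not True = False
not Q = not True = False
not D = not True = False
not Q nand not D = False nand False = True
not S iff (not Q nand not D) = False iff True = False
(not S iff (not Q nand not D)) xor P = False xor True = True
So Statement 2 is true.

Statement 3: This is ((not P nor S) -> D) nand not G.

not P = not True = False
not P nor S = False nor True = False
(not P nor S) -> D = False -> True = True
not G = not False = True
((not P nor S) -> D) nand not G = True nand True = False
Hence Statement 3 is false.

True statements: 2 (Statement 1, Statement 2).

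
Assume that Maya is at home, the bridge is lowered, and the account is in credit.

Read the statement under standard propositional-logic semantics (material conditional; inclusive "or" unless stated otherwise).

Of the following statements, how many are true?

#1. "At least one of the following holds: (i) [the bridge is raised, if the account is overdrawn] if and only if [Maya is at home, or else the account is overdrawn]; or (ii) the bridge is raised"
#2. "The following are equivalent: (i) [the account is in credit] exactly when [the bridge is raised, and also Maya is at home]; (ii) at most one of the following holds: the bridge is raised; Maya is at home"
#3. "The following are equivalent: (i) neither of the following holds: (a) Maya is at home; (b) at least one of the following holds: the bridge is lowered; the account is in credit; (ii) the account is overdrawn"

2

Let M = "the account is overdrawn" (F), V = "the bridge is raised" (F), L = "Maya is at home" (T).

#1: Formalization: ((M -> V) <-> (L | M)) | V

M -> V = F -> F = T
L | M = T | F = T
(M -> V) <-> (L | M) = T <-> T = T
((M -> V) <-> (L | M)) | V = T | F = T
Thus #1 is true.

#2: Parsed as (~M <-> (V & L)) <-> (V nand L)

~M = ~F = T
V & L = F & T = F
~M <-> (V & L) = T <-> F = F
V nand L = F nand T = T
(~M <-> (V & L)) <-> (V nand L) = F <-> T = F
Hence #2 is false.

#3: Formalization: (L nor (~V | ~M)) <-> M

~V = ~F = T
~M = ~F = T
~V | ~M = T | T = T
L nor (~V | ~M) = T nor T = F
(L nor (~V | ~M)) <-> M = F <-> F = T
Hence #3 is true.

True statements: 2 (#1, #3).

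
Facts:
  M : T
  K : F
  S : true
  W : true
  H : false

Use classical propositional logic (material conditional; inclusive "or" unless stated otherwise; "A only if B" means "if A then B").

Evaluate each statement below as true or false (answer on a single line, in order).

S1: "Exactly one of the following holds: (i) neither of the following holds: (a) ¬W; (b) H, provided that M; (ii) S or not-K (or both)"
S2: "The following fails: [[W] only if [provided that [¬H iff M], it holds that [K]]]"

S1 false / S2 true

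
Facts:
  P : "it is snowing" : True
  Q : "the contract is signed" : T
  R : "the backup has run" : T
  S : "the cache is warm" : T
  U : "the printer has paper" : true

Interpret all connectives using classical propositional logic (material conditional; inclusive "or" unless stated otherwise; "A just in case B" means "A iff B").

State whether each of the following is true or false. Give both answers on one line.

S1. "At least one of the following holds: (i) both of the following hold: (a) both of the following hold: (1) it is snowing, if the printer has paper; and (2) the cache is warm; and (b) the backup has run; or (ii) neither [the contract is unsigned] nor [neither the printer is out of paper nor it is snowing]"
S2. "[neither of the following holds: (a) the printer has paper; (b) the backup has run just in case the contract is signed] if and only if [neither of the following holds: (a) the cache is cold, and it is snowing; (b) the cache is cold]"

S1 true / S2 false

S1: Formalization: (((U → P) ∧ S) ∧ R) ∨ (¬Q ↓ (¬U ↓ P))

U → P = T → T = T
(U → P) ∧ S = T ∧ T = T
((U → P) ∧ S) ∧ R = T ∧ T = T
¬Q = ¬T = F
¬U = ¬T = F
¬U ↓ P = F ↓ T = F
¬Q ↓ (¬U ↓ P) = F ↓ F = T
(((U → P) ∧ S) ∧ R) ∨ (¬Q ↓ (¬U ↓ P)) = T ∨ T = T
Thus S1 is true.

S2: Formalization: (U ↓ (R ↔ Q)) ↔ ((¬S ∧ P) ↓ ¬S)

R ↔ Q = T ↔ T = T
U ↓ (R ↔ Q) = T ↓ T = F
¬S = ¬T = F
¬S ∧ P = F ∧ T = F
¬S = ¬T = F
(¬S ∧ P) ↓ ¬S = F ↓ F = T
(U ↓ (R ↔ Q)) ↔ ((¬S ∧ P) ↓ ¬S) = F ↔ T = F
Thus S2 is false.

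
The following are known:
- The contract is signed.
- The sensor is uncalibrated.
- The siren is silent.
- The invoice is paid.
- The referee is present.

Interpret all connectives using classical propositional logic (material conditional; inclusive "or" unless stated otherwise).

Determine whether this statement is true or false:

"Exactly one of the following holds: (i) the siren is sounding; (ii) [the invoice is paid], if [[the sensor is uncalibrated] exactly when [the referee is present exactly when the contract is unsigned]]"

Let R = "the siren is sounding" (False), Q = "the sensor is calibrated" (False), U = "the referee is present" (True), P = "the contract is signed" (True), S = "the invoice is paid" (True).
This is R xor ((not Q iff (U iff not P)) -> S).

not Q = not False = True
not P = not True = False
U iff not P = True iff False = False
not Q iff (U iff not P) = True iff False = False
(not Q iff (U iff not P)) -> S = False -> True = True
R xor ((not Q iff (U iff not P)) -> S) = False xor True = True

True.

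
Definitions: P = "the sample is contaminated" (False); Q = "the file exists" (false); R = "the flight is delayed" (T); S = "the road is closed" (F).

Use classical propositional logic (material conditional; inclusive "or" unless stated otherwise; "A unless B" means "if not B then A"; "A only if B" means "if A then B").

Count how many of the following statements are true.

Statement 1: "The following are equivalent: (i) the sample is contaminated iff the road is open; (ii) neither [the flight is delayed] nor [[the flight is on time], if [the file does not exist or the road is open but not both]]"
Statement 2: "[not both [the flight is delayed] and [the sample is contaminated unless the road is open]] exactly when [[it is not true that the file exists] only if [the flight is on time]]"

2

Statement 1: In symbols: (P <-> ~S) <-> (R nor ((~Q xor ~S) -> ~R))

~S = ~F = T
P <-> ~S = F <-> T = F
~Q = ~F = T
~S = ~F = T
~Q xor ~S = T xor T = F
~R = ~T = F
(~Q xor ~S) -> ~R = F -> F = T
R nor ((~Q xor ~S) -> ~R) = T nor T = F
(P <-> ~S) <-> (R nor ((~Q xor ~S) -> ~R)) = F <-> F = T
Hence Statement 1 is true.

Statement 2: This is (R nand (P | ~S)) <-> (~Q -> ~R).

~S = ~F = T
P | ~S = F | T = T
R nand (P | ~S) = T nand T = F
~Q = ~F = T
~R = ~T = F
~Q -> ~R = T -> F = F
(R nand (P | ~S)) <-> (~Q -> ~R) = F <-> F = T
So Statement 2 is true.

2 of the 2 statements are true.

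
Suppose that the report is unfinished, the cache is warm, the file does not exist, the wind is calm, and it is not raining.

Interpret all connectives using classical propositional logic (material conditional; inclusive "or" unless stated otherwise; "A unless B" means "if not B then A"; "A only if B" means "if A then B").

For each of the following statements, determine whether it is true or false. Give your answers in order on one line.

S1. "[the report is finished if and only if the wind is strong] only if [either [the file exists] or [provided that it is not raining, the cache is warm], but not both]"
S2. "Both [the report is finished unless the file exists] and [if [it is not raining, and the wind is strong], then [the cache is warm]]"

Let N = "the report is finished" (False), S = "the wind is strong" (False), G = "the file exists" (False), L = "it is raining" (False), R = "the cache is warm" (True).

S1: This is (N iff S) -> (G xor (not L -> R)).

N iff S = False iff False = True
not L = not False = True
not L -> R = True -> True = True
G xor (not L -> R) = False xor True = True
(N iff S) -> (G xor (not L -> R)) = True -> True = True
So S1 is true.

S2: In symbols: (N or G) and ((not L and S) -> R)

N or G = False or False = False
not L = not False = True
not L and S = True and False = False
(not L and S) -> R = False -> True = True
(N or G) and ((not L and S) -> R) = False and True = False
So S2 is false.

S1 True; S2 False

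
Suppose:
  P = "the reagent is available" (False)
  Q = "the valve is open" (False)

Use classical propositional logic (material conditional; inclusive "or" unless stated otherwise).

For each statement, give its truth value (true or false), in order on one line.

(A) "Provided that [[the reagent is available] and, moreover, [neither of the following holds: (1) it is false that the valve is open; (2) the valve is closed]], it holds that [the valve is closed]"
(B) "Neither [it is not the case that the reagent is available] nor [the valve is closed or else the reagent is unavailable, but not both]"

(A): This is (P & (~Q nor ~Q)) -> ~Q.

~Q = ~F = T
~Q = ~F = T
~Q nor ~Q = T nor T = F
P & (~Q nor ~Q) = F & F = F
~Q = ~F = T
(P & (~Q nor ~Q)) -> ~Q = F -> T = T
So (A) is true.

(B): Parsed as ~P nor (~Q xor ~P)

~P = ~F = T
~Q = ~F = T
~P = ~F = T
~Q xor ~P = T xor T = F
~P nor (~Q xor ~P) = T nor F = F
Thus (B) is false.

(A) True; (B) False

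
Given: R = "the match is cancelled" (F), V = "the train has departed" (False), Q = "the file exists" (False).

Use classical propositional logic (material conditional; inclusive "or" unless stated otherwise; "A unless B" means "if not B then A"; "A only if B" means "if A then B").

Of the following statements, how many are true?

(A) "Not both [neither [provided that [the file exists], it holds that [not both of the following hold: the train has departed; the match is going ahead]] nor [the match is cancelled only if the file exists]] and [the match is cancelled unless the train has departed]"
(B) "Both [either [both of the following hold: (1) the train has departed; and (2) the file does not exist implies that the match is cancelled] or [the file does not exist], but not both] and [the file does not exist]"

(A): Parsed as ((Q -> (V nand ~R)) nor (R -> Q)) nand (R | V)

~R = ~F = T
V nand ~R = F nand T = T
Q -> (V nand ~R) = F -> T = T
R -> Q = F -> F = T
(Q -> (V nand ~R)) nor (R -> Q) = T nor T = F
R | V = F | F = F
((Q -> (V nand ~R)) nor (R -> Q)) nand (R | V) = F nand F = T
So (A) is true.

(B): Parsed as ((V & (~Q -> R)) xor ~Q) & ~Q

~Q = ~F = T
~Q -> R = T -> F = F
V & (~Q -> R) = F & F = F
~Q = ~F = T
(V & (~Q -> R)) xor ~Q = F xor T = T
~Q = ~F = T
((V & (~Q -> R)) xor ~Q) & ~Q = T & T = T
Thus (B) is true.

Count: 2.

2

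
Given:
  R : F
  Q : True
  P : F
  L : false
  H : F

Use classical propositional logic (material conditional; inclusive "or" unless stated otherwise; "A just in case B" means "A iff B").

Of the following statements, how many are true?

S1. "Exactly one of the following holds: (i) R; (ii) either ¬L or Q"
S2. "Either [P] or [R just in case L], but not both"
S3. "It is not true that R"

3

S1: Formalization: R ⊕ (¬L ∨ Q)

¬L = ¬F = T
¬L ∨ Q = T ∨ T = T
R ⊕ (¬L ∨ Q) = F ⊕ T = T
Thus S1 is true.

S2: In symbols: P ⊕ (R ↔ L)

R ↔ L = F ↔ F = T
P ⊕ (R ↔ L) = F ⊕ T = T
So S2 is true.

S3: Parsed as ¬R

¬R = ¬F = T
So S3 is true.

Count: 3.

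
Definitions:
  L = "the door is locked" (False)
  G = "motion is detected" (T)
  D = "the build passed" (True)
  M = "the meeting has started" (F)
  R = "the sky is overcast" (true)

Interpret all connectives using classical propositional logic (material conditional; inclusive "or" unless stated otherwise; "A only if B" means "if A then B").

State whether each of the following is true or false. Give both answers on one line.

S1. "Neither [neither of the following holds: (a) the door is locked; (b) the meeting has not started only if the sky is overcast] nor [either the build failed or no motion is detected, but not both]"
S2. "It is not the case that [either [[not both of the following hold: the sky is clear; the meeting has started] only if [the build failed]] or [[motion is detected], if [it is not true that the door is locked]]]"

S1: This is (L nor (not M -> R)) nor (not D xor not G).

not M = not False = True
not M -> R = True -> True = True
L nor (not M -> R) = False nor True = False
not D = not True = False
not G = not True = False
not D xor not G = False xor False = False
(L nor (not M -> R)) nor (not D xor not G) = False nor False = True
Hence S1 is true.

S2: This is not (((not R nand M) -> not D) or (not L -> G)).

not R = not True = False
not R nand M = False nand False = True
not D = not True = False
(not R nand M) -> not D = True -> False = False
not L = not False = True
not L -> G = True -> True = True
((not R nand M) -> not D) or (not L -> G) = False or True = True
not (((not R nand M) -> not D) or (not L -> G)) = not True = False
So S2 is false.

S1 T / S2 F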